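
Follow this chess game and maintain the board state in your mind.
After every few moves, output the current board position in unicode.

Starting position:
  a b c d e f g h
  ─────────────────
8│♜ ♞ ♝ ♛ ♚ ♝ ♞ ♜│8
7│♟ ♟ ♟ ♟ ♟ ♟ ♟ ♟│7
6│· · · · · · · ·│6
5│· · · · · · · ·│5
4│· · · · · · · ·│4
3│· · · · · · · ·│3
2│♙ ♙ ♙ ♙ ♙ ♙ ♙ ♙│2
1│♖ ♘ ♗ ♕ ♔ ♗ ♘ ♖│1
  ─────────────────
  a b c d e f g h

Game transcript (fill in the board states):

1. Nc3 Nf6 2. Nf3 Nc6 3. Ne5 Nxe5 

  a b c d e f g h
  ─────────────────
8│♜ · ♝ ♛ ♚ ♝ · ♜│8
7│♟ ♟ ♟ ♟ ♟ ♟ ♟ ♟│7
6│· · · · · ♞ · ·│6
5│· · · · ♞ · · ·│5
4│· · · · · · · ·│4
3│· · ♘ · · · · ·│3
2│♙ ♙ ♙ ♙ ♙ ♙ ♙ ♙│2
1│♖ · ♗ ♕ ♔ ♗ · ♖│1
  ─────────────────
  a b c d e f g h

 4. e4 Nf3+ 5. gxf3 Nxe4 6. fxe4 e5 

  a b c d e f g h
  ─────────────────
8│♜ · ♝ ♛ ♚ ♝ · ♜│8
7│♟ ♟ ♟ ♟ · ♟ ♟ ♟│7
6│· · · · · · · ·│6
5│· · · · ♟ · · ·│5
4│· · · · ♙ · · ·│4
3│· · ♘ · · · · ·│3
2│♙ ♙ ♙ ♙ · ♙ · ♙│2
1│♖ · ♗ ♕ ♔ ♗ · ♖│1
  ─────────────────
  a b c d e f g h

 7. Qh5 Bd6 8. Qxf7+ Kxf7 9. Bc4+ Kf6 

  a b c d e f g h
  ─────────────────
8│♜ · ♝ ♛ · · · ♜│8
7│♟ ♟ ♟ ♟ · · ♟ ♟│7
6│· · · ♝ · ♚ · ·│6
5│· · · · ♟ · · ·│5
4│· · ♗ · ♙ · · ·│4
3│· · ♘ · · · · ·│3
2│♙ ♙ ♙ ♙ · ♙ · ♙│2
1│♖ · ♗ · ♔ · · ♖│1
  ─────────────────
  a b c d e f g h

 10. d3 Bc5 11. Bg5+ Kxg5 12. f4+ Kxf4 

  a b c d e f g h
  ─────────────────
8│♜ · ♝ ♛ · · · ♜│8
7│♟ ♟ ♟ ♟ · · ♟ ♟│7
6│· · · · · · · ·│6
5│· · ♝ · ♟ · · ·│5
4│· · ♗ · ♙ ♚ · ·│4
3│· · ♘ ♙ · · · ·│3
2│♙ ♙ ♙ · · · · ♙│2
1│♖ · · · ♔ · · ♖│1
  ─────────────────
  a b c d e f g h

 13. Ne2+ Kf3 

  a b c d e f g h
  ─────────────────
8│♜ · ♝ ♛ · · · ♜│8
7│♟ ♟ ♟ ♟ · · ♟ ♟│7
6│· · · · · · · ·│6
5│· · ♝ · ♟ · · ·│5
4│· · ♗ · ♙ · · ·│4
3│· · · ♙ · ♚ · ·│3
2│♙ ♙ ♙ · ♘ · · ♙│2
1│♖ · · · ♔ · · ♖│1
  ─────────────────
  a b c d e f g h


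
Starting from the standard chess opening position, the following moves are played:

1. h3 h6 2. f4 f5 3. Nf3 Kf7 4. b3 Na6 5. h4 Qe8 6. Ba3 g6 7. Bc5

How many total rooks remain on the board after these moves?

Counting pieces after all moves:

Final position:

  a b c d e f g h
  ─────────────────
8│♜ · ♝ · ♛ ♝ ♞ ♜│8
7│♟ ♟ ♟ ♟ ♟ ♚ · ·│7
6│♞ · · · · · ♟ ♟│6
5│· · ♗ · · ♟ · ·│5
4│· · · · · ♙ · ♙│4
3│· ♙ · · · ♘ · ·│3
2│♙ · ♙ ♙ ♙ · ♙ ·│2
1│♖ ♘ · ♕ ♔ ♗ · ♖│1
  ─────────────────
  a b c d e f g h


4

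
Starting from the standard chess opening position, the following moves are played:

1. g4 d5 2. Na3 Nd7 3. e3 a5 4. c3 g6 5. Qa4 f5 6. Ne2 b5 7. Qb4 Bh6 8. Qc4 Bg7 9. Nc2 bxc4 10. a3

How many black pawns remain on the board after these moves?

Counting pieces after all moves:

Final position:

  a b c d e f g h
  ─────────────────
8│♜ · ♝ ♛ ♚ · ♞ ♜│8
7│· · ♟ ♞ ♟ · ♝ ♟│7
6│· · · · · · ♟ ·│6
5│♟ · · ♟ · ♟ · ·│5
4│· · ♟ · · · ♙ ·│4
3│♙ · ♙ · ♙ · · ·│3
2│· ♙ ♘ ♙ ♘ ♙ · ♙│2
1│♖ · ♗ · ♔ ♗ · ♖│1
  ─────────────────
  a b c d e f g h


8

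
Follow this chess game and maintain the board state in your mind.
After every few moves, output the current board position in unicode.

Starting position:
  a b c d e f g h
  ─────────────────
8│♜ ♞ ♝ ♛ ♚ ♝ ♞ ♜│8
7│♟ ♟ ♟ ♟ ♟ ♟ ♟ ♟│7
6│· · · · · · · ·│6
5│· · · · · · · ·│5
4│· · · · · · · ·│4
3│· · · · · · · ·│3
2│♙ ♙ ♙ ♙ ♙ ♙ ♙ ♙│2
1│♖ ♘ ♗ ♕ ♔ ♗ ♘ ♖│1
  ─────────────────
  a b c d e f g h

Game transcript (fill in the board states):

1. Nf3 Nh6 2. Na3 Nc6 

  a b c d e f g h
  ─────────────────
8│♜ · ♝ ♛ ♚ ♝ · ♜│8
7│♟ ♟ ♟ ♟ ♟ ♟ ♟ ♟│7
6│· · ♞ · · · · ♞│6
5│· · · · · · · ·│5
4│· · · · · · · ·│4
3│♘ · · · · ♘ · ·│3
2│♙ ♙ ♙ ♙ ♙ ♙ ♙ ♙│2
1│♖ · ♗ ♕ ♔ ♗ · ♖│1
  ─────────────────
  a b c d e f g h

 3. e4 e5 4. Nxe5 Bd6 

  a b c d e f g h
  ─────────────────
8│♜ · ♝ ♛ ♚ · · ♜│8
7│♟ ♟ ♟ ♟ · ♟ ♟ ♟│7
6│· · ♞ ♝ · · · ♞│6
5│· · · · ♘ · · ·│5
4│· · · · ♙ · · ·│4
3│♘ · · · · · · ·│3
2│♙ ♙ ♙ ♙ · ♙ ♙ ♙│2
1│♖ · ♗ ♕ ♔ ♗ · ♖│1
  ─────────────────
  a b c d e f g h

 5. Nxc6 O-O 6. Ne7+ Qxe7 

  a b c d e f g h
  ─────────────────
8│♜ · ♝ · · ♜ ♚ ·│8
7│♟ ♟ ♟ ♟ ♛ ♟ ♟ ♟│7
6│· · · ♝ · · · ♞│6
5│· · · · · · · ·│5
4│· · · · ♙ · · ·│4
3│♘ · · · · · · ·│3
2│♙ ♙ ♙ ♙ · ♙ ♙ ♙│2
1│♖ · ♗ ♕ ♔ ♗ · ♖│1
  ─────────────────
  a b c d e f g h



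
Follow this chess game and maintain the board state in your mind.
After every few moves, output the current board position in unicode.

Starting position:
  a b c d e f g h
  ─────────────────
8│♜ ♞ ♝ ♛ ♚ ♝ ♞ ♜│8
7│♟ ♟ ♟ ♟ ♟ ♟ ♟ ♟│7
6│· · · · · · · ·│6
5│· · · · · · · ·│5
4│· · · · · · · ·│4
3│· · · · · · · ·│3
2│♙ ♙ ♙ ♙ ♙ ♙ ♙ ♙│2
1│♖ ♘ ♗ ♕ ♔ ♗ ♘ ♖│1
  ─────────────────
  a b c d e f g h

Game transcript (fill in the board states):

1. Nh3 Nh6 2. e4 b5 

  a b c d e f g h
  ─────────────────
8│♜ ♞ ♝ ♛ ♚ ♝ · ♜│8
7│♟ · ♟ ♟ ♟ ♟ ♟ ♟│7
6│· · · · · · · ♞│6
5│· ♟ · · · · · ·│5
4│· · · · ♙ · · ·│4
3│· · · · · · · ♘│3
2│♙ ♙ ♙ ♙ · ♙ ♙ ♙│2
1│♖ ♘ ♗ ♕ ♔ ♗ · ♖│1
  ─────────────────
  a b c d e f g h

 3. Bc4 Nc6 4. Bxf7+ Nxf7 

  a b c d e f g h
  ─────────────────
8│♜ · ♝ ♛ ♚ ♝ · ♜│8
7│♟ · ♟ ♟ ♟ ♞ ♟ ♟│7
6│· · ♞ · · · · ·│6
5│· ♟ · · · · · ·│5
4│· · · · ♙ · · ·│4
3│· · · · · · · ♘│3
2│♙ ♙ ♙ ♙ · ♙ ♙ ♙│2
1│♖ ♘ ♗ ♕ ♔ · · ♖│1
  ─────────────────
  a b c d e f g h

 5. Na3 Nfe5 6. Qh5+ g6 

  a b c d e f g h
  ─────────────────
8│♜ · ♝ ♛ ♚ ♝ · ♜│8
7│♟ · ♟ ♟ ♟ · · ♟│7
6│· · ♞ · · · ♟ ·│6
5│· ♟ · · ♞ · · ♕│5
4│· · · · ♙ · · ·│4
3│♘ · · · · · · ♘│3
2│♙ ♙ ♙ ♙ · ♙ ♙ ♙│2
1│♖ · ♗ · ♔ · · ♖│1
  ─────────────────
  a b c d e f g h

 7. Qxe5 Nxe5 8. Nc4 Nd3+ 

  a b c d e f g h
  ─────────────────
8│♜ · ♝ ♛ ♚ ♝ · ♜│8
7│♟ · ♟ ♟ ♟ · · ♟│7
6│· · · · · · ♟ ·│6
5│· ♟ · · · · · ·│5
4│· · ♘ · ♙ · · ·│4
3│· · · ♞ · · · ♘│3
2│♙ ♙ ♙ ♙ · ♙ ♙ ♙│2
1│♖ · ♗ · ♔ · · ♖│1
  ─────────────────
  a b c d e f g h

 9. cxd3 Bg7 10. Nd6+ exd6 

  a b c d e f g h
  ─────────────────
8│♜ · ♝ ♛ ♚ · · ♜│8
7│♟ · ♟ ♟ · · ♝ ♟│7
6│· · · ♟ · · ♟ ·│6
5│· ♟ · · · · · ·│5
4│· · · · ♙ · · ·│4
3│· · · ♙ · · · ♘│3
2│♙ ♙ · ♙ · ♙ ♙ ♙│2
1│♖ · ♗ · ♔ · · ♖│1
  ─────────────────
  a b c d e f g h



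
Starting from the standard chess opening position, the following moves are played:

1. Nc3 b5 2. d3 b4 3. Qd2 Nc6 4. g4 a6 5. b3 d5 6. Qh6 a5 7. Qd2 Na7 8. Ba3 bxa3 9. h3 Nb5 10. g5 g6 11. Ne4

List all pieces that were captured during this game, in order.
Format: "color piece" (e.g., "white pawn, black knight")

Tracking captures:
  bxa3: captured white bishop

white bishop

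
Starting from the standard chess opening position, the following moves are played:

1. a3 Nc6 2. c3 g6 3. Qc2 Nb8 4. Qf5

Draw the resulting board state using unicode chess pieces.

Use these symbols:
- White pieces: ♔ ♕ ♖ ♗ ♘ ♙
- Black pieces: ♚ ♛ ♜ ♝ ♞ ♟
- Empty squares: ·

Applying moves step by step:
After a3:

♜ ♞ ♝ ♛ ♚ ♝ ♞ ♜
♟ ♟ ♟ ♟ ♟ ♟ ♟ ♟
· · · · · · · ·
· · · · · · · ·
· · · · · · · ·
♙ · · · · · · ·
· ♙ ♙ ♙ ♙ ♙ ♙ ♙
♖ ♘ ♗ ♕ ♔ ♗ ♘ ♖


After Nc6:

♜ · ♝ ♛ ♚ ♝ ♞ ♜
♟ ♟ ♟ ♟ ♟ ♟ ♟ ♟
· · ♞ · · · · ·
· · · · · · · ·
· · · · · · · ·
♙ · · · · · · ·
· ♙ ♙ ♙ ♙ ♙ ♙ ♙
♖ ♘ ♗ ♕ ♔ ♗ ♘ ♖


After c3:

♜ · ♝ ♛ ♚ ♝ ♞ ♜
♟ ♟ ♟ ♟ ♟ ♟ ♟ ♟
· · ♞ · · · · ·
· · · · · · · ·
· · · · · · · ·
♙ · ♙ · · · · ·
· ♙ · ♙ ♙ ♙ ♙ ♙
♖ ♘ ♗ ♕ ♔ ♗ ♘ ♖


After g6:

♜ · ♝ ♛ ♚ ♝ ♞ ♜
♟ ♟ ♟ ♟ ♟ ♟ · ♟
· · ♞ · · · ♟ ·
· · · · · · · ·
· · · · · · · ·
♙ · ♙ · · · · ·
· ♙ · ♙ ♙ ♙ ♙ ♙
♖ ♘ ♗ ♕ ♔ ♗ ♘ ♖


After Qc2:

♜ · ♝ ♛ ♚ ♝ ♞ ♜
♟ ♟ ♟ ♟ ♟ ♟ · ♟
· · ♞ · · · ♟ ·
· · · · · · · ·
· · · · · · · ·
♙ · ♙ · · · · ·
· ♙ ♕ ♙ ♙ ♙ ♙ ♙
♖ ♘ ♗ · ♔ ♗ ♘ ♖


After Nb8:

♜ ♞ ♝ ♛ ♚ ♝ ♞ ♜
♟ ♟ ♟ ♟ ♟ ♟ · ♟
· · · · · · ♟ ·
· · · · · · · ·
· · · · · · · ·
♙ · ♙ · · · · ·
· ♙ ♕ ♙ ♙ ♙ ♙ ♙
♖ ♘ ♗ · ♔ ♗ ♘ ♖


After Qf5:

♜ ♞ ♝ ♛ ♚ ♝ ♞ ♜
♟ ♟ ♟ ♟ ♟ ♟ · ♟
· · · · · · ♟ ·
· · · · · ♕ · ·
· · · · · · · ·
♙ · ♙ · · · · ·
· ♙ · ♙ ♙ ♙ ♙ ♙
♖ ♘ ♗ · ♔ ♗ ♘ ♖



  a b c d e f g h
  ─────────────────
8│♜ ♞ ♝ ♛ ♚ ♝ ♞ ♜│8
7│♟ ♟ ♟ ♟ ♟ ♟ · ♟│7
6│· · · · · · ♟ ·│6
5│· · · · · ♕ · ·│5
4│· · · · · · · ·│4
3│♙ · ♙ · · · · ·│3
2│· ♙ · ♙ ♙ ♙ ♙ ♙│2
1│♖ ♘ ♗ · ♔ ♗ ♘ ♖│1
  ─────────────────
  a b c d e f g h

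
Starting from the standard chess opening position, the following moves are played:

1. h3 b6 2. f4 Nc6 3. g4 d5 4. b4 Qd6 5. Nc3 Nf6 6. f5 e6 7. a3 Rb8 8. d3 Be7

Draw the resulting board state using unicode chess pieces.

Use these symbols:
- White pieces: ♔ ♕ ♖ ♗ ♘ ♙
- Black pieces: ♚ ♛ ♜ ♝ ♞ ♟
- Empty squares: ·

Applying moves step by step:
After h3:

♜ ♞ ♝ ♛ ♚ ♝ ♞ ♜
♟ ♟ ♟ ♟ ♟ ♟ ♟ ♟
· · · · · · · ·
· · · · · · · ·
· · · · · · · ·
· · · · · · · ♙
♙ ♙ ♙ ♙ ♙ ♙ ♙ ·
♖ ♘ ♗ ♕ ♔ ♗ ♘ ♖


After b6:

♜ ♞ ♝ ♛ ♚ ♝ ♞ ♜
♟ · ♟ ♟ ♟ ♟ ♟ ♟
· ♟ · · · · · ·
· · · · · · · ·
· · · · · · · ·
· · · · · · · ♙
♙ ♙ ♙ ♙ ♙ ♙ ♙ ·
♖ ♘ ♗ ♕ ♔ ♗ ♘ ♖


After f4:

♜ ♞ ♝ ♛ ♚ ♝ ♞ ♜
♟ · ♟ ♟ ♟ ♟ ♟ ♟
· ♟ · · · · · ·
· · · · · · · ·
· · · · · ♙ · ·
· · · · · · · ♙
♙ ♙ ♙ ♙ ♙ · ♙ ·
♖ ♘ ♗ ♕ ♔ ♗ ♘ ♖


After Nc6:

♜ · ♝ ♛ ♚ ♝ ♞ ♜
♟ · ♟ ♟ ♟ ♟ ♟ ♟
· ♟ ♞ · · · · ·
· · · · · · · ·
· · · · · ♙ · ·
· · · · · · · ♙
♙ ♙ ♙ ♙ ♙ · ♙ ·
♖ ♘ ♗ ♕ ♔ ♗ ♘ ♖


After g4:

♜ · ♝ ♛ ♚ ♝ ♞ ♜
♟ · ♟ ♟ ♟ ♟ ♟ ♟
· ♟ ♞ · · · · ·
· · · · · · · ·
· · · · · ♙ ♙ ·
· · · · · · · ♙
♙ ♙ ♙ ♙ ♙ · · ·
♖ ♘ ♗ ♕ ♔ ♗ ♘ ♖


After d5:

♜ · ♝ ♛ ♚ ♝ ♞ ♜
♟ · ♟ · ♟ ♟ ♟ ♟
· ♟ ♞ · · · · ·
· · · ♟ · · · ·
· · · · · ♙ ♙ ·
· · · · · · · ♙
♙ ♙ ♙ ♙ ♙ · · ·
♖ ♘ ♗ ♕ ♔ ♗ ♘ ♖


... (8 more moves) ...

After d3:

· ♜ ♝ · ♚ ♝ · ♜
♟ · ♟ · · ♟ ♟ ♟
· ♟ ♞ ♛ ♟ ♞ · ·
· · · ♟ · ♙ · ·
· ♙ · · · · ♙ ·
♙ · ♘ ♙ · · · ♙
· · ♙ · ♙ · · ·
♖ · ♗ ♕ ♔ ♗ ♘ ♖


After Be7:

· ♜ ♝ · ♚ · · ♜
♟ · ♟ · ♝ ♟ ♟ ♟
· ♟ ♞ ♛ ♟ ♞ · ·
· · · ♟ · ♙ · ·
· ♙ · · · · ♙ ·
♙ · ♘ ♙ · · · ♙
· · ♙ · ♙ · · ·
♖ · ♗ ♕ ♔ ♗ ♘ ♖



  a b c d e f g h
  ─────────────────
8│· ♜ ♝ · ♚ · · ♜│8
7│♟ · ♟ · ♝ ♟ ♟ ♟│7
6│· ♟ ♞ ♛ ♟ ♞ · ·│6
5│· · · ♟ · ♙ · ·│5
4│· ♙ · · · · ♙ ·│4
3│♙ · ♘ ♙ · · · ♙│3
2│· · ♙ · ♙ · · ·│2
1│♖ · ♗ ♕ ♔ ♗ ♘ ♖│1
  ─────────────────
  a b c d e f g h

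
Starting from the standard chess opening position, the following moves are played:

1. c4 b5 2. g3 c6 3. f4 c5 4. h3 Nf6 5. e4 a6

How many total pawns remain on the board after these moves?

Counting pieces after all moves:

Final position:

  a b c d e f g h
  ─────────────────
8│♜ ♞ ♝ ♛ ♚ ♝ · ♜│8
7│· · · ♟ ♟ ♟ ♟ ♟│7
6│♟ · · · · ♞ · ·│6
5│· ♟ ♟ · · · · ·│5
4│· · ♙ · ♙ ♙ · ·│4
3│· · · · · · ♙ ♙│3
2│♙ ♙ · ♙ · · · ·│2
1│♖ ♘ ♗ ♕ ♔ ♗ ♘ ♖│1
  ─────────────────
  a b c d e f g h


16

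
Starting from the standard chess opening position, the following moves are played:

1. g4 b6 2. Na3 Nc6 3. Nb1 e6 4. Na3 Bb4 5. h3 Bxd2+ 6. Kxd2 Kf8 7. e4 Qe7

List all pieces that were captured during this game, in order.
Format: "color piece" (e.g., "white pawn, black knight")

Tracking captures:
  Bxd2+: captured white pawn
  Kxd2: captured black bishop

white pawn, black bishop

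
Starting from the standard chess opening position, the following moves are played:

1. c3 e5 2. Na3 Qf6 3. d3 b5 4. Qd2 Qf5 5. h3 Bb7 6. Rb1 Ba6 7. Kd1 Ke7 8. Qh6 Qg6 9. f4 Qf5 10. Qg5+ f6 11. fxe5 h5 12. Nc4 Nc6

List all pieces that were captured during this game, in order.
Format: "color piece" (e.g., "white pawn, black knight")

Tracking captures:
  fxe5: captured black pawn

black pawn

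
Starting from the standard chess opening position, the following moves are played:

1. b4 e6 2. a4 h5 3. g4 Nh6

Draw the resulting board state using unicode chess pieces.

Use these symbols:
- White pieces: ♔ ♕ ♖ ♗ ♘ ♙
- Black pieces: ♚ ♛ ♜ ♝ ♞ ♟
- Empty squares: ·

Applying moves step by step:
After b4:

♜ ♞ ♝ ♛ ♚ ♝ ♞ ♜
♟ ♟ ♟ ♟ ♟ ♟ ♟ ♟
· · · · · · · ·
· · · · · · · ·
· ♙ · · · · · ·
· · · · · · · ·
♙ · ♙ ♙ ♙ ♙ ♙ ♙
♖ ♘ ♗ ♕ ♔ ♗ ♘ ♖


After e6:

♜ ♞ ♝ ♛ ♚ ♝ ♞ ♜
♟ ♟ ♟ ♟ · ♟ ♟ ♟
· · · · ♟ · · ·
· · · · · · · ·
· ♙ · · · · · ·
· · · · · · · ·
♙ · ♙ ♙ ♙ ♙ ♙ ♙
♖ ♘ ♗ ♕ ♔ ♗ ♘ ♖


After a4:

♜ ♞ ♝ ♛ ♚ ♝ ♞ ♜
♟ ♟ ♟ ♟ · ♟ ♟ ♟
· · · · ♟ · · ·
· · · · · · · ·
♙ ♙ · · · · · ·
· · · · · · · ·
· · ♙ ♙ ♙ ♙ ♙ ♙
♖ ♘ ♗ ♕ ♔ ♗ ♘ ♖


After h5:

♜ ♞ ♝ ♛ ♚ ♝ ♞ ♜
♟ ♟ ♟ ♟ · ♟ ♟ ·
· · · · ♟ · · ·
· · · · · · · ♟
♙ ♙ · · · · · ·
· · · · · · · ·
· · ♙ ♙ ♙ ♙ ♙ ♙
♖ ♘ ♗ ♕ ♔ ♗ ♘ ♖


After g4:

♜ ♞ ♝ ♛ ♚ ♝ ♞ ♜
♟ ♟ ♟ ♟ · ♟ ♟ ·
· · · · ♟ · · ·
· · · · · · · ♟
♙ ♙ · · · · ♙ ·
· · · · · · · ·
· · ♙ ♙ ♙ ♙ · ♙
♖ ♘ ♗ ♕ ♔ ♗ ♘ ♖


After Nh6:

♜ ♞ ♝ ♛ ♚ ♝ · ♜
♟ ♟ ♟ ♟ · ♟ ♟ ·
· · · · ♟ · · ♞
· · · · · · · ♟
♙ ♙ · · · · ♙ ·
· · · · · · · ·
· · ♙ ♙ ♙ ♙ · ♙
♖ ♘ ♗ ♕ ♔ ♗ ♘ ♖



  a b c d e f g h
  ─────────────────
8│♜ ♞ ♝ ♛ ♚ ♝ · ♜│8
7│♟ ♟ ♟ ♟ · ♟ ♟ ·│7
6│· · · · ♟ · · ♞│6
5│· · · · · · · ♟│5
4│♙ ♙ · · · · ♙ ·│4
3│· · · · · · · ·│3
2│· · ♙ ♙ ♙ ♙ · ♙│2
1│♖ ♘ ♗ ♕ ♔ ♗ ♘ ♖│1
  ─────────────────
  a b c d e f g h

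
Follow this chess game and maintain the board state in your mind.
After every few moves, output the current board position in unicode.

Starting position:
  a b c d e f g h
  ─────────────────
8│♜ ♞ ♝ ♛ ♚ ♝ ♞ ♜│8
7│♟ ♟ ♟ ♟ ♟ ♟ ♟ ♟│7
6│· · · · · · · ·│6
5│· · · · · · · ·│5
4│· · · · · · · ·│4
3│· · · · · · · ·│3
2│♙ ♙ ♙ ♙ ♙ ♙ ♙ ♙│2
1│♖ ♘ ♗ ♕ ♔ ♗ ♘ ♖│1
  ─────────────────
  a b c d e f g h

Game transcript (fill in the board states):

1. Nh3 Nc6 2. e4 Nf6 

  a b c d e f g h
  ─────────────────
8│♜ · ♝ ♛ ♚ ♝ · ♜│8
7│♟ ♟ ♟ ♟ ♟ ♟ ♟ ♟│7
6│· · ♞ · · ♞ · ·│6
5│· · · · · · · ·│5
4│· · · · ♙ · · ·│4
3│· · · · · · · ♘│3
2│♙ ♙ ♙ ♙ · ♙ ♙ ♙│2
1│♖ ♘ ♗ ♕ ♔ ♗ · ♖│1
  ─────────────────
  a b c d e f g h

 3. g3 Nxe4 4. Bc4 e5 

  a b c d e f g h
  ─────────────────
8│♜ · ♝ ♛ ♚ ♝ · ♜│8
7│♟ ♟ ♟ ♟ · ♟ ♟ ♟│7
6│· · ♞ · · · · ·│6
5│· · · · ♟ · · ·│5
4│· · ♗ · ♞ · · ·│4
3│· · · · · · ♙ ♘│3
2│♙ ♙ ♙ ♙ · ♙ · ♙│2
1│♖ ♘ ♗ ♕ ♔ · · ♖│1
  ─────────────────
  a b c d e f g h

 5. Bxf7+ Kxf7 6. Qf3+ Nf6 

  a b c d e f g h
  ─────────────────
8│♜ · ♝ ♛ · ♝ · ♜│8
7│♟ ♟ ♟ ♟ · ♚ ♟ ♟│7
6│· · ♞ · · ♞ · ·│6
5│· · · · ♟ · · ·│5
4│· · · · · · · ·│4
3│· · · · · ♕ ♙ ♘│3
2│♙ ♙ ♙ ♙ · ♙ · ♙│2
1│♖ ♘ ♗ · ♔ · · ♖│1
  ─────────────────
  a b c d e f g h

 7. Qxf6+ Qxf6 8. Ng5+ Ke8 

  a b c d e f g h
  ─────────────────
8│♜ · ♝ · ♚ ♝ · ♜│8
7│♟ ♟ ♟ ♟ · · ♟ ♟│7
6│· · ♞ · · ♛ · ·│6
5│· · · · ♟ · ♘ ·│5
4│· · · · · · · ·│4
3│· · · · · · ♙ ·│3
2│♙ ♙ ♙ ♙ · ♙ · ♙│2
1│♖ ♘ ♗ · ♔ · · ♖│1
  ─────────────────
  a b c d e f g h



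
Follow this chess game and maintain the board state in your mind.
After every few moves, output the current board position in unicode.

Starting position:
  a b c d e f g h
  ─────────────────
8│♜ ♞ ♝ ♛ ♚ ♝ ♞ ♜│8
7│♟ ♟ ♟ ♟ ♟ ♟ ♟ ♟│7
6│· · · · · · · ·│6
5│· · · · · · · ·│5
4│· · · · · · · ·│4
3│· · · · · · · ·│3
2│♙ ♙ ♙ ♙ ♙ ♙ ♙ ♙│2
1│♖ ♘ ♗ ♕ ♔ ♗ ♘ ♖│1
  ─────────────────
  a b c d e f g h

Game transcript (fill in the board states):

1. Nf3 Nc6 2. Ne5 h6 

  a b c d e f g h
  ─────────────────
8│♜ · ♝ ♛ ♚ ♝ ♞ ♜│8
7│♟ ♟ ♟ ♟ ♟ ♟ ♟ ·│7
6│· · ♞ · · · · ♟│6
5│· · · · ♘ · · ·│5
4│· · · · · · · ·│4
3│· · · · · · · ·│3
2│♙ ♙ ♙ ♙ ♙ ♙ ♙ ♙│2
1│♖ ♘ ♗ ♕ ♔ ♗ · ♖│1
  ─────────────────
  a b c d e f g h

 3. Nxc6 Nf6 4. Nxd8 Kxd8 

  a b c d e f g h
  ─────────────────
8│♜ · ♝ ♚ · ♝ · ♜│8
7│♟ ♟ ♟ ♟ ♟ ♟ ♟ ·│7
6│· · · · · ♞ · ♟│6
5│· · · · · · · ·│5
4│· · · · · · · ·│4
3│· · · · · · · ·│3
2│♙ ♙ ♙ ♙ ♙ ♙ ♙ ♙│2
1│♖ ♘ ♗ ♕ ♔ ♗ · ♖│1
  ─────────────────
  a b c d e f g h

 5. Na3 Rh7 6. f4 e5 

  a b c d e f g h
  ─────────────────
8│♜ · ♝ ♚ · ♝ · ·│8
7│♟ ♟ ♟ ♟ · ♟ ♟ ♜│7
6│· · · · · ♞ · ♟│6
5│· · · · ♟ · · ·│5
4│· · · · · ♙ · ·│4
3│♘ · · · · · · ·│3
2│♙ ♙ ♙ ♙ ♙ · ♙ ♙│2
1│♖ · ♗ ♕ ♔ ♗ · ♖│1
  ─────────────────
  a b c d e f g h

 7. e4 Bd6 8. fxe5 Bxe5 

  a b c d e f g h
  ─────────────────
8│♜ · ♝ ♚ · · · ·│8
7│♟ ♟ ♟ ♟ · ♟ ♟ ♜│7
6│· · · · · ♞ · ♟│6
5│· · · · ♝ · · ·│5
4│· · · · ♙ · · ·│4
3│♘ · · · · · · ·│3
2│♙ ♙ ♙ ♙ · · ♙ ♙│2
1│♖ · ♗ ♕ ♔ ♗ · ♖│1
  ─────────────────
  a b c d e f g h

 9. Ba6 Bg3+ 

  a b c d e f g h
  ─────────────────
8│♜ · ♝ ♚ · · · ·│8
7│♟ ♟ ♟ ♟ · ♟ ♟ ♜│7
6│♗ · · · · ♞ · ♟│6
5│· · · · · · · ·│5
4│· · · · ♙ · · ·│4
3│♘ · · · · · ♝ ·│3
2│♙ ♙ ♙ ♙ · · ♙ ♙│2
1│♖ · ♗ ♕ ♔ · · ♖│1
  ─────────────────
  a b c d e f g h


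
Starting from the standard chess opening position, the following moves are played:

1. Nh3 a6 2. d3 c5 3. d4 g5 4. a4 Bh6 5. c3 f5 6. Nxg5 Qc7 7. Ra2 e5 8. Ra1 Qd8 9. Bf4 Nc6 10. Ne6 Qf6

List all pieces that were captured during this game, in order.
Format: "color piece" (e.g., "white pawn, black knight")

Tracking captures:
  Nxg5: captured black pawn

black pawn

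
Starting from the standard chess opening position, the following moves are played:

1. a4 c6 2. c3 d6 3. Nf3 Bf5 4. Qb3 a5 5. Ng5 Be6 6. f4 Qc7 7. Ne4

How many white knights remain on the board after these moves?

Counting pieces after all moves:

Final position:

  a b c d e f g h
  ─────────────────
8│♜ ♞ · · ♚ ♝ ♞ ♜│8
7│· ♟ ♛ · ♟ ♟ ♟ ♟│7
6│· · ♟ ♟ ♝ · · ·│6
5│♟ · · · · · · ·│5
4│♙ · · · ♘ ♙ · ·│4
3│· ♕ ♙ · · · · ·│3
2│· ♙ · ♙ ♙ · ♙ ♙│2
1│♖ ♘ ♗ · ♔ ♗ · ♖│1
  ─────────────────
  a b c d e f g h


2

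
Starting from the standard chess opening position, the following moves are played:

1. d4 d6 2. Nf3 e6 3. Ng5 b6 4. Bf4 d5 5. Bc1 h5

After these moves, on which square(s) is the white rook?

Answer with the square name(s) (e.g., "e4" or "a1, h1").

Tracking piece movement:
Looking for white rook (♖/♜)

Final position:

  a b c d e f g h
  ─────────────────
8│♜ ♞ ♝ ♛ ♚ ♝ ♞ ♜│8
7│♟ · ♟ · · ♟ ♟ ·│7
6│· ♟ · · ♟ · · ·│6
5│· · · ♟ · · ♘ ♟│5
4│· · · ♙ · · · ·│4
3│· · · · · · · ·│3
2│♙ ♙ ♙ · ♙ ♙ ♙ ♙│2
1│♖ ♘ ♗ ♕ ♔ ♗ · ♖│1
  ─────────────────
  a b c d e f g h


a1, h1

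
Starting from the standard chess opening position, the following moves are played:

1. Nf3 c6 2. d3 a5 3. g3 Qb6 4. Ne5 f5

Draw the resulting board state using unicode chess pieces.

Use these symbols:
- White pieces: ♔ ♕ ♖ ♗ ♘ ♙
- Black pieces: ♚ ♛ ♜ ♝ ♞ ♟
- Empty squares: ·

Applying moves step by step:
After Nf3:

♜ ♞ ♝ ♛ ♚ ♝ ♞ ♜
♟ ♟ ♟ ♟ ♟ ♟ ♟ ♟
· · · · · · · ·
· · · · · · · ·
· · · · · · · ·
· · · · · ♘ · ·
♙ ♙ ♙ ♙ ♙ ♙ ♙ ♙
♖ ♘ ♗ ♕ ♔ ♗ · ♖


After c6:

♜ ♞ ♝ ♛ ♚ ♝ ♞ ♜
♟ ♟ · ♟ ♟ ♟ ♟ ♟
· · ♟ · · · · ·
· · · · · · · ·
· · · · · · · ·
· · · · · ♘ · ·
♙ ♙ ♙ ♙ ♙ ♙ ♙ ♙
♖ ♘ ♗ ♕ ♔ ♗ · ♖


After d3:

♜ ♞ ♝ ♛ ♚ ♝ ♞ ♜
♟ ♟ · ♟ ♟ ♟ ♟ ♟
· · ♟ · · · · ·
· · · · · · · ·
· · · · · · · ·
· · · ♙ · ♘ · ·
♙ ♙ ♙ · ♙ ♙ ♙ ♙
♖ ♘ ♗ ♕ ♔ ♗ · ♖


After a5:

♜ ♞ ♝ ♛ ♚ ♝ ♞ ♜
· ♟ · ♟ ♟ ♟ ♟ ♟
· · ♟ · · · · ·
♟ · · · · · · ·
· · · · · · · ·
· · · ♙ · ♘ · ·
♙ ♙ ♙ · ♙ ♙ ♙ ♙
♖ ♘ ♗ ♕ ♔ ♗ · ♖


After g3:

♜ ♞ ♝ ♛ ♚ ♝ ♞ ♜
· ♟ · ♟ ♟ ♟ ♟ ♟
· · ♟ · · · · ·
♟ · · · · · · ·
· · · · · · · ·
· · · ♙ · ♘ ♙ ·
♙ ♙ ♙ · ♙ ♙ · ♙
♖ ♘ ♗ ♕ ♔ ♗ · ♖


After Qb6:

♜ ♞ ♝ · ♚ ♝ ♞ ♜
· ♟ · ♟ ♟ ♟ ♟ ♟
· ♛ ♟ · · · · ·
♟ · · · · · · ·
· · · · · · · ·
· · · ♙ · ♘ ♙ ·
♙ ♙ ♙ · ♙ ♙ · ♙
♖ ♘ ♗ ♕ ♔ ♗ · ♖


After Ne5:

♜ ♞ ♝ · ♚ ♝ ♞ ♜
· ♟ · ♟ ♟ ♟ ♟ ♟
· ♛ ♟ · · · · ·
♟ · · · ♘ · · ·
· · · · · · · ·
· · · ♙ · · ♙ ·
♙ ♙ ♙ · ♙ ♙ · ♙
♖ ♘ ♗ ♕ ♔ ♗ · ♖


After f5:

♜ ♞ ♝ · ♚ ♝ ♞ ♜
· ♟ · ♟ ♟ · ♟ ♟
· ♛ ♟ · · · · ·
♟ · · · ♘ ♟ · ·
· · · · · · · ·
· · · ♙ · · ♙ ·
♙ ♙ ♙ · ♙ ♙ · ♙
♖ ♘ ♗ ♕ ♔ ♗ · ♖



  a b c d e f g h
  ─────────────────
8│♜ ♞ ♝ · ♚ ♝ ♞ ♜│8
7│· ♟ · ♟ ♟ · ♟ ♟│7
6│· ♛ ♟ · · · · ·│6
5│♟ · · · ♘ ♟ · ·│5
4│· · · · · · · ·│4
3│· · · ♙ · · ♙ ·│3
2│♙ ♙ ♙ · ♙ ♙ · ♙│2
1│♖ ♘ ♗ ♕ ♔ ♗ · ♖│1
  ─────────────────
  a b c d e f g h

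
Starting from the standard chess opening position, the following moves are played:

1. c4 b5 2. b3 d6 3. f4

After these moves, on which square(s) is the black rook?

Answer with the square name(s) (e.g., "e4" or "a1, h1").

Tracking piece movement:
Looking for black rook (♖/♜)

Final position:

  a b c d e f g h
  ─────────────────
8│♜ ♞ ♝ ♛ ♚ ♝ ♞ ♜│8
7│♟ · ♟ · ♟ ♟ ♟ ♟│7
6│· · · ♟ · · · ·│6
5│· ♟ · · · · · ·│5
4│· · ♙ · · ♙ · ·│4
3│· ♙ · · · · · ·│3
2│♙ · · ♙ ♙ · ♙ ♙│2
1│♖ ♘ ♗ ♕ ♔ ♗ ♘ ♖│1
  ─────────────────
  a b c d e f g h


a8, h8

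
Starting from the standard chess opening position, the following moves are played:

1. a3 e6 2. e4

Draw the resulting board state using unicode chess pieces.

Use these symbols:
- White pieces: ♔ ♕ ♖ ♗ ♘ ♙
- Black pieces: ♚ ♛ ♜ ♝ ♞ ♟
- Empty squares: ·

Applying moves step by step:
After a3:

♜ ♞ ♝ ♛ ♚ ♝ ♞ ♜
♟ ♟ ♟ ♟ ♟ ♟ ♟ ♟
· · · · · · · ·
· · · · · · · ·
· · · · · · · ·
♙ · · · · · · ·
· ♙ ♙ ♙ ♙ ♙ ♙ ♙
♖ ♘ ♗ ♕ ♔ ♗ ♘ ♖


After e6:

♜ ♞ ♝ ♛ ♚ ♝ ♞ ♜
♟ ♟ ♟ ♟ · ♟ ♟ ♟
· · · · ♟ · · ·
· · · · · · · ·
· · · · · · · ·
♙ · · · · · · ·
· ♙ ♙ ♙ ♙ ♙ ♙ ♙
♖ ♘ ♗ ♕ ♔ ♗ ♘ ♖


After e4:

♜ ♞ ♝ ♛ ♚ ♝ ♞ ♜
♟ ♟ ♟ ♟ · ♟ ♟ ♟
· · · · ♟ · · ·
· · · · · · · ·
· · · · ♙ · · ·
♙ · · · · · · ·
· ♙ ♙ ♙ · ♙ ♙ ♙
♖ ♘ ♗ ♕ ♔ ♗ ♘ ♖



  a b c d e f g h
  ─────────────────
8│♜ ♞ ♝ ♛ ♚ ♝ ♞ ♜│8
7│♟ ♟ ♟ ♟ · ♟ ♟ ♟│7
6│· · · · ♟ · · ·│6
5│· · · · · · · ·│5
4│· · · · ♙ · · ·│4
3│♙ · · · · · · ·│3
2│· ♙ ♙ ♙ · ♙ ♙ ♙│2
1│♖ ♘ ♗ ♕ ♔ ♗ ♘ ♖│1
  ─────────────────
  a b c d e f g h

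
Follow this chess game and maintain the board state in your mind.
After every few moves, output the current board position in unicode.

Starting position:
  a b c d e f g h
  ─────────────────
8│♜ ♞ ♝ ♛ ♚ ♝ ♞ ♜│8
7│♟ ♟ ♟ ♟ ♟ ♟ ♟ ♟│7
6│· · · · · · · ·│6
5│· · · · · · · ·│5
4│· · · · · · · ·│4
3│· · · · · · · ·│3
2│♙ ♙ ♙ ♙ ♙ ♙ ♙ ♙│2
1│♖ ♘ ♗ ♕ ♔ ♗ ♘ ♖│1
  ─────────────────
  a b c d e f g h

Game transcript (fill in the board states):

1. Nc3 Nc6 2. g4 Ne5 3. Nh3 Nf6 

  a b c d e f g h
  ─────────────────
8│♜ · ♝ ♛ ♚ ♝ · ♜│8
7│♟ ♟ ♟ ♟ ♟ ♟ ♟ ♟│7
6│· · · · · ♞ · ·│6
5│· · · · ♞ · · ·│5
4│· · · · · · ♙ ·│4
3│· · ♘ · · · · ♘│3
2│♙ ♙ ♙ ♙ ♙ ♙ · ♙│2
1│♖ · ♗ ♕ ♔ ♗ · ♖│1
  ─────────────────
  a b c d e f g h

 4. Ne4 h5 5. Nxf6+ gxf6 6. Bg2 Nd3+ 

  a b c d e f g h
  ─────────────────
8│♜ · ♝ ♛ ♚ ♝ · ♜│8
7│♟ ♟ ♟ ♟ ♟ ♟ · ·│7
6│· · · · · ♟ · ·│6
5│· · · · · · · ♟│5
4│· · · · · · ♙ ·│4
3│· · · ♞ · · · ♘│3
2│♙ ♙ ♙ ♙ ♙ ♙ ♗ ♙│2
1│♖ · ♗ ♕ ♔ · · ♖│1
  ─────────────────
  a b c d e f g h

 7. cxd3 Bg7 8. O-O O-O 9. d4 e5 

  a b c d e f g h
  ─────────────────
8│♜ · ♝ ♛ · ♜ ♚ ·│8
7│♟ ♟ ♟ ♟ · ♟ ♝ ·│7
6│· · · · · ♟ · ·│6
5│· · · · ♟ · · ♟│5
4│· · · ♙ · · ♙ ·│4
3│· · · · · · · ♘│3
2│♙ ♙ · ♙ ♙ ♙ ♗ ♙│2
1│♖ · ♗ ♕ · ♖ ♔ ·│1
  ─────────────────
  a b c d e f g h

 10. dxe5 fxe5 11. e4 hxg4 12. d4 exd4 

  a b c d e f g h
  ─────────────────
8│♜ · ♝ ♛ · ♜ ♚ ·│8
7│♟ ♟ ♟ ♟ · ♟ ♝ ·│7
6│· · · · · · · ·│6
5│· · · · · · · ·│5
4│· · · ♟ ♙ · ♟ ·│4
3│· · · · · · · ♘│3
2│♙ ♙ · · · ♙ ♗ ♙│2
1│♖ · ♗ ♕ · ♖ ♔ ·│1
  ─────────────────
  a b c d e f g h

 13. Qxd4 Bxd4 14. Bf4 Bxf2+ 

  a b c d e f g h
  ─────────────────
8│♜ · ♝ ♛ · ♜ ♚ ·│8
7│♟ ♟ ♟ ♟ · ♟ · ·│7
6│· · · · · · · ·│6
5│· · · · · · · ·│5
4│· · · · ♙ ♗ ♟ ·│4
3│· · · · · · · ♘│3
2│♙ ♙ · · · ♝ ♗ ♙│2
1│♖ · · · · ♖ ♔ ·│1
  ─────────────────
  a b c d e f g h


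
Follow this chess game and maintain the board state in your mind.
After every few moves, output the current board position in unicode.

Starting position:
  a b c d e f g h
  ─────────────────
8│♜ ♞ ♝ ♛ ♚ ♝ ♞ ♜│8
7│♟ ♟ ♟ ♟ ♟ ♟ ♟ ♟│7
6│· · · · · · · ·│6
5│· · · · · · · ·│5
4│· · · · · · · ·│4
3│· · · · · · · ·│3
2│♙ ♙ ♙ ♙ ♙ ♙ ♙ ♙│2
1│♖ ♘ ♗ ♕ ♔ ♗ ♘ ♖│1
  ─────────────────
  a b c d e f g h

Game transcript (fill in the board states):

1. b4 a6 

  a b c d e f g h
  ─────────────────
8│♜ ♞ ♝ ♛ ♚ ♝ ♞ ♜│8
7│· ♟ ♟ ♟ ♟ ♟ ♟ ♟│7
6│♟ · · · · · · ·│6
5│· · · · · · · ·│5
4│· ♙ · · · · · ·│4
3│· · · · · · · ·│3
2│♙ · ♙ ♙ ♙ ♙ ♙ ♙│2
1│♖ ♘ ♗ ♕ ♔ ♗ ♘ ♖│1
  ─────────────────
  a b c d e f g h

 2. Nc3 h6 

  a b c d e f g h
  ─────────────────
8│♜ ♞ ♝ ♛ ♚ ♝ ♞ ♜│8
7│· ♟ ♟ ♟ ♟ ♟ ♟ ·│7
6│♟ · · · · · · ♟│6
5│· · · · · · · ·│5
4│· ♙ · · · · · ·│4
3│· · ♘ · · · · ·│3
2│♙ · ♙ ♙ ♙ ♙ ♙ ♙│2
1│♖ · ♗ ♕ ♔ ♗ ♘ ♖│1
  ─────────────────
  a b c d e f g h

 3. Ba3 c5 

  a b c d e f g h
  ─────────────────
8│♜ ♞ ♝ ♛ ♚ ♝ ♞ ♜│8
7│· ♟ · ♟ ♟ ♟ ♟ ·│7
6│♟ · · · · · · ♟│6
5│· · ♟ · · · · ·│5
4│· ♙ · · · · · ·│4
3│♗ · ♘ · · · · ·│3
2│♙ · ♙ ♙ ♙ ♙ ♙ ♙│2
1│♖ · · ♕ ♔ ♗ ♘ ♖│1
  ─────────────────
  a b c d e f g h

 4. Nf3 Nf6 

  a b c d e f g h
  ─────────────────
8│♜ ♞ ♝ ♛ ♚ ♝ · ♜│8
7│· ♟ · ♟ ♟ ♟ ♟ ·│7
6│♟ · · · · ♞ · ♟│6
5│· · ♟ · · · · ·│5
4│· ♙ · · · · · ·│4
3│♗ · ♘ · · ♘ · ·│3
2│♙ · ♙ ♙ ♙ ♙ ♙ ♙│2
1│♖ · · ♕ ♔ ♗ · ♖│1
  ─────────────────
  a b c d e f g h

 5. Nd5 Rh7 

  a b c d e f g h
  ─────────────────
8│♜ ♞ ♝ ♛ ♚ ♝ · ·│8
7│· ♟ · ♟ ♟ ♟ ♟ ♜│7
6│♟ · · · · ♞ · ♟│6
5│· · ♟ ♘ · · · ·│5
4│· ♙ · · · · · ·│4
3│♗ · · · · ♘ · ·│3
2│♙ · ♙ ♙ ♙ ♙ ♙ ♙│2
1│♖ · · ♕ ♔ ♗ · ♖│1
  ─────────────────
  a b c d e f g h



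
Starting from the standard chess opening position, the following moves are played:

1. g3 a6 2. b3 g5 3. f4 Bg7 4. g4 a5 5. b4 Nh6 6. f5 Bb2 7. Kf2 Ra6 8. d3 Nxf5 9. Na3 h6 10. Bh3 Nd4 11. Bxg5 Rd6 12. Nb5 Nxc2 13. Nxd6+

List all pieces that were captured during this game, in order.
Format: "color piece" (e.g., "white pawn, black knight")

Tracking captures:
  Nxf5: captured white pawn
  Bxg5: captured black pawn
  Nxc2: captured white pawn
  Nxd6+: captured black rook

white pawn, black pawn, white pawn, black rook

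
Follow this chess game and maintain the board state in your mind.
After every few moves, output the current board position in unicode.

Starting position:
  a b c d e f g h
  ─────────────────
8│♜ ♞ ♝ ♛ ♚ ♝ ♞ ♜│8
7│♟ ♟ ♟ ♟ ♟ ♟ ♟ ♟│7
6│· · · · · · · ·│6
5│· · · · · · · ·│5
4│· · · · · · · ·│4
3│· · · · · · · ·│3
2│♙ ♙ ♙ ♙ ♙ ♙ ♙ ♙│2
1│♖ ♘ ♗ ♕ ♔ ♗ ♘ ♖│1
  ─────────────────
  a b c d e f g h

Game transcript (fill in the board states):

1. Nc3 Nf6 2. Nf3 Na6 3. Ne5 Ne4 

  a b c d e f g h
  ─────────────────
8│♜ · ♝ ♛ ♚ ♝ · ♜│8
7│♟ ♟ ♟ ♟ ♟ ♟ ♟ ♟│7
6│♞ · · · · · · ·│6
5│· · · · ♘ · · ·│5
4│· · · · ♞ · · ·│4
3│· · ♘ · · · · ·│3
2│♙ ♙ ♙ ♙ ♙ ♙ ♙ ♙│2
1│♖ · ♗ ♕ ♔ ♗ · ♖│1
  ─────────────────
  a b c d e f g h

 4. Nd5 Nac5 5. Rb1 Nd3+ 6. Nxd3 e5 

  a b c d e f g h
  ─────────────────
8│♜ · ♝ ♛ ♚ ♝ · ♜│8
7│♟ ♟ ♟ ♟ · ♟ ♟ ♟│7
6│· · · · · · · ·│6
5│· · · ♘ ♟ · · ·│5
4│· · · · ♞ · · ·│4
3│· · · ♘ · · · ·│3
2│♙ ♙ ♙ ♙ ♙ ♙ ♙ ♙│2
1│· ♖ ♗ ♕ ♔ ♗ · ♖│1
  ─────────────────
  a b c d e f g h

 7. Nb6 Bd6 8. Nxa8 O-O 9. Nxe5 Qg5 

  a b c d e f g h
  ─────────────────
8│♘ · ♝ · · ♜ ♚ ·│8
7│♟ ♟ ♟ ♟ · ♟ ♟ ♟│7
6│· · · ♝ · · · ·│6
5│· · · · ♘ · ♛ ·│5
4│· · · · ♞ · · ·│4
3│· · · · · · · ·│3
2│♙ ♙ ♙ ♙ ♙ ♙ ♙ ♙│2
1│· ♖ ♗ ♕ ♔ ♗ · ♖│1
  ─────────────────
  a b c d e f g h

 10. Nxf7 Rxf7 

  a b c d e f g h
  ─────────────────
8│♘ · ♝ · · · ♚ ·│8
7│♟ ♟ ♟ ♟ · ♜ ♟ ♟│7
6│· · · ♝ · · · ·│6
5│· · · · · · ♛ ·│5
4│· · · · ♞ · · ·│4
3│· · · · · · · ·│3
2│♙ ♙ ♙ ♙ ♙ ♙ ♙ ♙│2
1│· ♖ ♗ ♕ ♔ ♗ · ♖│1
  ─────────────────
  a b c d e f g h


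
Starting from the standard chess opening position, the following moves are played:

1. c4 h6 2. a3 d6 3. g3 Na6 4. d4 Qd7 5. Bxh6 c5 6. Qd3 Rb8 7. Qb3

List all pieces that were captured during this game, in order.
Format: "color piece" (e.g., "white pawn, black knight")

Tracking captures:
  Bxh6: captured black pawn

black pawn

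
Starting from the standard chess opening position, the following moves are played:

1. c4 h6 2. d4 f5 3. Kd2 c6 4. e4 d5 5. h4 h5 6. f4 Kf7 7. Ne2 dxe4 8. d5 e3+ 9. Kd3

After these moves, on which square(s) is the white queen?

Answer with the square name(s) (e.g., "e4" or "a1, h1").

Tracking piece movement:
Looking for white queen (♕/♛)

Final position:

  a b c d e f g h
  ─────────────────
8│♜ ♞ ♝ ♛ · ♝ ♞ ♜│8
7│♟ ♟ · · ♟ ♚ ♟ ·│7
6│· · ♟ · · · · ·│6
5│· · · ♙ · ♟ · ♟│5
4│· · ♙ · · ♙ · ♙│4
3│· · · ♔ ♟ · · ·│3
2│♙ ♙ · · ♘ · ♙ ·│2
1│♖ ♘ ♗ ♕ · ♗ · ♖│1
  ─────────────────
  a b c d e f g h


d1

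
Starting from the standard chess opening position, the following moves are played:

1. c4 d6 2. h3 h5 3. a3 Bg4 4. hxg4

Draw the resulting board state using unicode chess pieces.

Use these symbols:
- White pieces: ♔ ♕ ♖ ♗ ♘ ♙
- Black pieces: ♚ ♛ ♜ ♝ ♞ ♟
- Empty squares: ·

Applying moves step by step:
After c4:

♜ ♞ ♝ ♛ ♚ ♝ ♞ ♜
♟ ♟ ♟ ♟ ♟ ♟ ♟ ♟
· · · · · · · ·
· · · · · · · ·
· · ♙ · · · · ·
· · · · · · · ·
♙ ♙ · ♙ ♙ ♙ ♙ ♙
♖ ♘ ♗ ♕ ♔ ♗ ♘ ♖


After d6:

♜ ♞ ♝ ♛ ♚ ♝ ♞ ♜
♟ ♟ ♟ · ♟ ♟ ♟ ♟
· · · ♟ · · · ·
· · · · · · · ·
· · ♙ · · · · ·
· · · · · · · ·
♙ ♙ · ♙ ♙ ♙ ♙ ♙
♖ ♘ ♗ ♕ ♔ ♗ ♘ ♖


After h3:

♜ ♞ ♝ ♛ ♚ ♝ ♞ ♜
♟ ♟ ♟ · ♟ ♟ ♟ ♟
· · · ♟ · · · ·
· · · · · · · ·
· · ♙ · · · · ·
· · · · · · · ♙
♙ ♙ · ♙ ♙ ♙ ♙ ·
♖ ♘ ♗ ♕ ♔ ♗ ♘ ♖


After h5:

♜ ♞ ♝ ♛ ♚ ♝ ♞ ♜
♟ ♟ ♟ · ♟ ♟ ♟ ·
· · · ♟ · · · ·
· · · · · · · ♟
· · ♙ · · · · ·
· · · · · · · ♙
♙ ♙ · ♙ ♙ ♙ ♙ ·
♖ ♘ ♗ ♕ ♔ ♗ ♘ ♖


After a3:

♜ ♞ ♝ ♛ ♚ ♝ ♞ ♜
♟ ♟ ♟ · ♟ ♟ ♟ ·
· · · ♟ · · · ·
· · · · · · · ♟
· · ♙ · · · · ·
♙ · · · · · · ♙
· ♙ · ♙ ♙ ♙ ♙ ·
♖ ♘ ♗ ♕ ♔ ♗ ♘ ♖


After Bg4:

♜ ♞ · ♛ ♚ ♝ ♞ ♜
♟ ♟ ♟ · ♟ ♟ ♟ ·
· · · ♟ · · · ·
· · · · · · · ♟
· · ♙ · · · ♝ ·
♙ · · · · · · ♙
· ♙ · ♙ ♙ ♙ ♙ ·
♖ ♘ ♗ ♕ ♔ ♗ ♘ ♖


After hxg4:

♜ ♞ · ♛ ♚ ♝ ♞ ♜
♟ ♟ ♟ · ♟ ♟ ♟ ·
· · · ♟ · · · ·
· · · · · · · ♟
· · ♙ · · · ♙ ·
♙ · · · · · · ·
· ♙ · ♙ ♙ ♙ ♙ ·
♖ ♘ ♗ ♕ ♔ ♗ ♘ ♖



  a b c d e f g h
  ─────────────────
8│♜ ♞ · ♛ ♚ ♝ ♞ ♜│8
7│♟ ♟ ♟ · ♟ ♟ ♟ ·│7
6│· · · ♟ · · · ·│6
5│· · · · · · · ♟│5
4│· · ♙ · · · ♙ ·│4
3│♙ · · · · · · ·│3
2│· ♙ · ♙ ♙ ♙ ♙ ·│2
1│♖ ♘ ♗ ♕ ♔ ♗ ♘ ♖│1
  ─────────────────
  a b c d e f g h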